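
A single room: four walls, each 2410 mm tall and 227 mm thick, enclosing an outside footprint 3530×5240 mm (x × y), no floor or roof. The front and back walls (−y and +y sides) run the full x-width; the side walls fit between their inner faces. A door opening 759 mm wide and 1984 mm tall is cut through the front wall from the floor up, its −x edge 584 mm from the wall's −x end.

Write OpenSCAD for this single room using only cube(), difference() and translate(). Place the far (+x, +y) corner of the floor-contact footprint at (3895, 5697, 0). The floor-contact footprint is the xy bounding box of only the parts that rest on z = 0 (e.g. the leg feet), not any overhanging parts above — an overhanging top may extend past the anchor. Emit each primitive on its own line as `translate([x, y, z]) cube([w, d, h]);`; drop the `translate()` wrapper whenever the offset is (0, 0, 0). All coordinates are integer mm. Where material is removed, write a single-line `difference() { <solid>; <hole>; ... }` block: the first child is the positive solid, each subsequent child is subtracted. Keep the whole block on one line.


difference() { translate([365, 457, 0]) cube([3530, 227, 2410]); translate([949, 457, 0]) cube([759, 227, 1984]); }
translate([365, 5470, 0]) cube([3530, 227, 2410]);
translate([365, 684, 0]) cube([227, 4786, 2410]);
translate([3668, 684, 0]) cube([227, 4786, 2410]);


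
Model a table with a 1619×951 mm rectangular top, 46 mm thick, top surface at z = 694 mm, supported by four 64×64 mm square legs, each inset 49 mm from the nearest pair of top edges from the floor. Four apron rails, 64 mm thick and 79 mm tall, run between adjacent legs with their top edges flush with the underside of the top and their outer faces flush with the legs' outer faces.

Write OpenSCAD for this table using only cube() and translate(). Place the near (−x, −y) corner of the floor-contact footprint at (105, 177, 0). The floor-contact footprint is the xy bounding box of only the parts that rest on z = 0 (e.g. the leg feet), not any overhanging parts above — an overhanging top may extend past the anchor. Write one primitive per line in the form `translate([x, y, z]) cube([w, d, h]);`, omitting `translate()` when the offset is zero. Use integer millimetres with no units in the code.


// leg_h = 694 - 46 = 648
// apron z = 648 - 79 = 569
translate([56, 128, 648]) cube([1619, 951, 46]);
translate([105, 177, 0]) cube([64, 64, 648]);
translate([1562, 177, 0]) cube([64, 64, 648]);
translate([105, 966, 0]) cube([64, 64, 648]);
translate([1562, 966, 0]) cube([64, 64, 648]);
translate([169, 177, 569]) cube([1393, 64, 79]);
translate([169, 966, 569]) cube([1393, 64, 79]);
translate([105, 241, 569]) cube([64, 725, 79]);
translate([1562, 241, 569]) cube([64, 725, 79]);


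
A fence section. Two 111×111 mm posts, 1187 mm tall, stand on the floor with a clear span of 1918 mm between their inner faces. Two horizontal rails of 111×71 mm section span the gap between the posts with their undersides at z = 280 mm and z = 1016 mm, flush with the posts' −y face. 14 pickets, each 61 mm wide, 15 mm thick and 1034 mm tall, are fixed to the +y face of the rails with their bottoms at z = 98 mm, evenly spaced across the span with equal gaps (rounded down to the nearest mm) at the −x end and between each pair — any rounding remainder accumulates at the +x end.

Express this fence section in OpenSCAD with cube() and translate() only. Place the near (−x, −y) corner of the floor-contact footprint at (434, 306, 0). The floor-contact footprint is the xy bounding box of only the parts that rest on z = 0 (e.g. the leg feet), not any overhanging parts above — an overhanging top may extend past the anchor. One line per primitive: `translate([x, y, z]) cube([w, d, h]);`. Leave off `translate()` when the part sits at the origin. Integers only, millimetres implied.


translate([434, 306, 0]) cube([111, 111, 1187]);
translate([2463, 306, 0]) cube([111, 111, 1187]);
translate([545, 306, 280]) cube([1918, 111, 71]);
translate([545, 306, 1016]) cube([1918, 111, 71]);
translate([615, 417, 98]) cube([61, 15, 1034]);
translate([746, 417, 98]) cube([61, 15, 1034]);
translate([877, 417, 98]) cube([61, 15, 1034]);
translate([1008, 417, 98]) cube([61, 15, 1034]);
translate([1139, 417, 98]) cube([61, 15, 1034]);
translate([1270, 417, 98]) cube([61, 15, 1034]);
translate([1401, 417, 98]) cube([61, 15, 1034]);
translate([1532, 417, 98]) cube([61, 15, 1034]);
translate([1663, 417, 98]) cube([61, 15, 1034]);
translate([1794, 417, 98]) cube([61, 15, 1034]);
translate([1925, 417, 98]) cube([61, 15, 1034]);
translate([2056, 417, 98]) cube([61, 15, 1034]);
translate([2187, 417, 98]) cube([61, 15, 1034]);
translate([2318, 417, 98]) cube([61, 15, 1034]);


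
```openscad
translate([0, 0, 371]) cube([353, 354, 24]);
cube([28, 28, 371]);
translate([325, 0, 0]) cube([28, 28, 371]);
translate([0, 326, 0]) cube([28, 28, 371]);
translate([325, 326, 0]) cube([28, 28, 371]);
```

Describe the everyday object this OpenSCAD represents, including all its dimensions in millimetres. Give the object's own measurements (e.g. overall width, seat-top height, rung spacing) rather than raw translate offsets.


A four-legged stool. The seat is a 353×354×24 mm slab whose top surface is at z = 395 mm; four square legs, each 28×28 mm in cross-section, run from the floor (z = 0) to the underside of the seat, each flush with a corner of the seat.


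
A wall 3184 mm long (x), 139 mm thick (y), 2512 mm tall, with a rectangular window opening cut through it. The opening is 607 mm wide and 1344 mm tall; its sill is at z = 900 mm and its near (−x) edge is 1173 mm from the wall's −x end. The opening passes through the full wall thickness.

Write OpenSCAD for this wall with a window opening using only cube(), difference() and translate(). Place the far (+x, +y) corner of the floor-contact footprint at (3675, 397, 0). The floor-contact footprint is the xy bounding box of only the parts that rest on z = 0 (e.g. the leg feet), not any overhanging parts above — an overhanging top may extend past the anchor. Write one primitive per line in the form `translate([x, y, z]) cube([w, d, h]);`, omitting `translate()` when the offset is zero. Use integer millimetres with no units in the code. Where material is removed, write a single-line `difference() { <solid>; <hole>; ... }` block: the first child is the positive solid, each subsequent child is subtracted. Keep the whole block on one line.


difference() { translate([491, 258, 0]) cube([3184, 139, 2512]); translate([1664, 258, 900]) cube([607, 139, 1344]); }


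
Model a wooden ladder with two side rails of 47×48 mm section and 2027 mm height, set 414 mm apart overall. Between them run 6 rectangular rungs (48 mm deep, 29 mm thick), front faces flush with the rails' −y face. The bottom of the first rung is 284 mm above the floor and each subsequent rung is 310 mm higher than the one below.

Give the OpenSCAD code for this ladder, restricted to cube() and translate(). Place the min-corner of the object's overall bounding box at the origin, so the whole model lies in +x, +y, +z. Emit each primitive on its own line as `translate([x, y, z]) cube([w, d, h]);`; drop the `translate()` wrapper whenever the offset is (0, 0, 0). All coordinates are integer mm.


cube([47, 48, 2027]);
translate([367, 0, 0]) cube([47, 48, 2027]);
translate([47, 0, 284]) cube([320, 48, 29]);
translate([47, 0, 594]) cube([320, 48, 29]);
translate([47, 0, 904]) cube([320, 48, 29]);
translate([47, 0, 1214]) cube([320, 48, 29]);
translate([47, 0, 1524]) cube([320, 48, 29]);
translate([47, 0, 1834]) cube([320, 48, 29]);


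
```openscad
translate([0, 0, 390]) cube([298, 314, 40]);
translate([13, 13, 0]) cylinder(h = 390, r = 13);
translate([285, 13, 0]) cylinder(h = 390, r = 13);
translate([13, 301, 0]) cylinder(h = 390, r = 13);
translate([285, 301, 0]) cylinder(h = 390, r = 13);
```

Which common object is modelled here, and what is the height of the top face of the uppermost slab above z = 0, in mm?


A stool. The seat height is 430 mm.

A 298×314×40 slab at z = 390 on four corner cylinders — a stool. The seat top is 390 + 40 = 430 mm.


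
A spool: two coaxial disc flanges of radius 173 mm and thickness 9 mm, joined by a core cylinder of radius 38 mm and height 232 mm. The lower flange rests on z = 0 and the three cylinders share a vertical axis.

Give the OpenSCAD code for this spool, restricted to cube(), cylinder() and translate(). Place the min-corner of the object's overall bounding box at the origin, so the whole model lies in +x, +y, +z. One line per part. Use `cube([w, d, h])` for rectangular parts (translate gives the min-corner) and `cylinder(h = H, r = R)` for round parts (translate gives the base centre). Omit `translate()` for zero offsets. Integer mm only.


translate([173, 173, 0]) cylinder(h = 9, r = 173);
translate([173, 173, 9]) cylinder(h = 232, r = 38);
translate([173, 173, 241]) cylinder(h = 9, r = 173);


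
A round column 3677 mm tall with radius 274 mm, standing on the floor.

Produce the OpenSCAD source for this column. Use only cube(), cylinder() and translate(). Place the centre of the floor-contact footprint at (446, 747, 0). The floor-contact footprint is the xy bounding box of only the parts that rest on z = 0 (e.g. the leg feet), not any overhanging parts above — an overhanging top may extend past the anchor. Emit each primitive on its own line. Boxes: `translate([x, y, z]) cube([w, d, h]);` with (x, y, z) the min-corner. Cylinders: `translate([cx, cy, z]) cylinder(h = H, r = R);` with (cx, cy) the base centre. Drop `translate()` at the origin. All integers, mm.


translate([446, 747, 0]) cylinder(h = 3677, r = 274);


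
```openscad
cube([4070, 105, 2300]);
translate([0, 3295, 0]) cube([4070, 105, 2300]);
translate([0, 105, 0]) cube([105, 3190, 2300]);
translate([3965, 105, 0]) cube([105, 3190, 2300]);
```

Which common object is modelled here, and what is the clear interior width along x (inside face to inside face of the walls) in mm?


A house (or room) frame. The interior width is 3860 mm.

Four 2300 mm walls enclosing a rectangle with no floor or roof — a room or house frame. Outside width is 4070 mm and wall thickness is 105 mm, so the interior width is 4070 − 2 × 105 = 3860 mm.


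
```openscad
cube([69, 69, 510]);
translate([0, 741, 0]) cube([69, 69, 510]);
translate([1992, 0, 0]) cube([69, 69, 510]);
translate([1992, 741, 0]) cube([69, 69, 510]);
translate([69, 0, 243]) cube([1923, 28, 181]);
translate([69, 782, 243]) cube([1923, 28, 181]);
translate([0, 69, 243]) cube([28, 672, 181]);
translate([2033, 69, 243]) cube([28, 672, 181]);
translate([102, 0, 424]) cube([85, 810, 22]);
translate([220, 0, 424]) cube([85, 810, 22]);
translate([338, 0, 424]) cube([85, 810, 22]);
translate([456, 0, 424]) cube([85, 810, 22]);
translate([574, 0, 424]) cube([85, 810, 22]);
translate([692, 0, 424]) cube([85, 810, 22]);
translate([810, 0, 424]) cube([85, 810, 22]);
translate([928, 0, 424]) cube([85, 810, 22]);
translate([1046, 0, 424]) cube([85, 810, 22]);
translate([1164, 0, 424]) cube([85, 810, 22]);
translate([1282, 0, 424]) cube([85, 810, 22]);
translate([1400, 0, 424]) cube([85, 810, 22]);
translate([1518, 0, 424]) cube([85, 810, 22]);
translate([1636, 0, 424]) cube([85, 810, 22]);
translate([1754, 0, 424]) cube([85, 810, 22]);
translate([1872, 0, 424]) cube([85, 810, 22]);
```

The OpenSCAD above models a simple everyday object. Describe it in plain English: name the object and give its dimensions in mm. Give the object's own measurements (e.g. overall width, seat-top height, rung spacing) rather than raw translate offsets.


A bed frame 2061 mm long (x) by 810 mm wide (y). Four 69×69 mm corner posts, 510 mm tall, at the corners of the footprint. Four rails of 28 mm thickness and 181 mm height run between adjacent posts with their undersides at z = 243 mm, their outer faces flush with the outside of the frame (the two x-running rails run between the posts' inner faces; the two y-running rails run between the posts' inner faces). 16 slats, each 85 mm wide (x) and 22 mm thick, lie across the top of the two x-running rails, running the full 810 mm width of the frame in y; along x they sit between the end posts with a 33 mm gap after the −x posts and between neighbouring slats, leaving 35 mm before the +x posts.


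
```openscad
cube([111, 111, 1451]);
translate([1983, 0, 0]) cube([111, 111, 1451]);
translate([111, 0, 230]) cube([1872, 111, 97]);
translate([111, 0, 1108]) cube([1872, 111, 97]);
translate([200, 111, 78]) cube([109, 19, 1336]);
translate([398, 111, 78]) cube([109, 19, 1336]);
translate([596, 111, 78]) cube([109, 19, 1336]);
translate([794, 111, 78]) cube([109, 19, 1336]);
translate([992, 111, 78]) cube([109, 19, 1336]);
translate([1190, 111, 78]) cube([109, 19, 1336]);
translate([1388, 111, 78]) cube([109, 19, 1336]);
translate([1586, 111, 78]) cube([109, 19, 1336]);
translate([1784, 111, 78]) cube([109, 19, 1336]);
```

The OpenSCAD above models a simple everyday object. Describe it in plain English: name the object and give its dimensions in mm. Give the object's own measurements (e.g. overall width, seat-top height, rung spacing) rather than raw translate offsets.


A fence section. Two 111×111 mm posts, 1451 mm tall, stand on the floor with a clear span of 1872 mm between their inner faces. Two horizontal rails of 111×97 mm section span the gap between the posts with their undersides at z = 230 mm and z = 1108 mm, flush with the posts' −y face. 9 pickets, each 109 mm wide, 19 mm thick and 1336 mm tall, are fixed to the +y face of the rails with their bottoms at z = 78 mm, spaced across the span with a 89 mm gap after the −x post and between neighbouring pickets, with 90 mm left before the +x post.


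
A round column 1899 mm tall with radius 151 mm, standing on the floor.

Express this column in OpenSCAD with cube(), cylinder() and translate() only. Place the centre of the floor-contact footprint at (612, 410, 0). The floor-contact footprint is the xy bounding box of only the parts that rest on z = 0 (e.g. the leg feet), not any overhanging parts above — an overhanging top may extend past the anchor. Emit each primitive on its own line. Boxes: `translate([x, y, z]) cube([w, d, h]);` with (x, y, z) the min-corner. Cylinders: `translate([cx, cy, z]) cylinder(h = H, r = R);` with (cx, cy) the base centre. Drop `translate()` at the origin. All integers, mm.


translate([612, 410, 0]) cylinder(h = 1899, r = 151);


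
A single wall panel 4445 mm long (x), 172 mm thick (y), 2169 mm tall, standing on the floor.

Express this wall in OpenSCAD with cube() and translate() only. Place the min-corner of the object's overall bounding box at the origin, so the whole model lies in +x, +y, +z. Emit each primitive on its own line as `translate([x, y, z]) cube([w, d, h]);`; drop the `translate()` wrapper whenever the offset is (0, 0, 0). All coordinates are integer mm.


cube([4445, 172, 2169]);


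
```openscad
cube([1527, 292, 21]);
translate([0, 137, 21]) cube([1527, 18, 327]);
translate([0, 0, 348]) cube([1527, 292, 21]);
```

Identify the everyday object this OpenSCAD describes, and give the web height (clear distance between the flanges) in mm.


An I-beam. The web height is 327 mm.

Two wide flanges with a thin centred web — an I-beam. Overall 369 mm minus two 21 mm flanges gives a web of 369 − 2·21 = 327 mm.


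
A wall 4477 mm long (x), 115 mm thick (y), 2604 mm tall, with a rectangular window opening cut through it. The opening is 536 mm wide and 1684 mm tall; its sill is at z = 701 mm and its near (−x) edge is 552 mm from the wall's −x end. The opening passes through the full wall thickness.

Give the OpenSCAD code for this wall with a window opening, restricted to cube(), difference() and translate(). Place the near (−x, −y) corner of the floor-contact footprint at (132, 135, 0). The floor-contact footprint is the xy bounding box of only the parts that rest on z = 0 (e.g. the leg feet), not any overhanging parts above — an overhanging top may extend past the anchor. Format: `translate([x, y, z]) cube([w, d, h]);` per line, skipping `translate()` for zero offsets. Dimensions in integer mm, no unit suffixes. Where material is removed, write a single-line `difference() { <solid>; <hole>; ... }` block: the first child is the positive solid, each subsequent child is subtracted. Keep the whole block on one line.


difference() { translate([132, 135, 0]) cube([4477, 115, 2604]); translate([684, 135, 701]) cube([536, 115, 1684]); }


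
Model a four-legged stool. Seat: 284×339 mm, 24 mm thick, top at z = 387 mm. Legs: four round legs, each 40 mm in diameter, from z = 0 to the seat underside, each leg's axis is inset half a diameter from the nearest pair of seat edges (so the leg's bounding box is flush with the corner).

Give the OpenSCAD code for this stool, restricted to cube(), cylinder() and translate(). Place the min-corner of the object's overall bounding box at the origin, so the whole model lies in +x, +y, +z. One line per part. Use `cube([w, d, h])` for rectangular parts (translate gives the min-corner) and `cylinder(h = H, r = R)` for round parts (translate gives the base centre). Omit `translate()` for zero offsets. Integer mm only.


translate([0, 0, 363]) cube([284, 339, 24]);
translate([20, 20, 0]) cylinder(h = 363, r = 20);
translate([264, 20, 0]) cylinder(h = 363, r = 20);
translate([20, 319, 0]) cylinder(h = 363, r = 20);
translate([264, 319, 0]) cylinder(h = 363, r = 20);


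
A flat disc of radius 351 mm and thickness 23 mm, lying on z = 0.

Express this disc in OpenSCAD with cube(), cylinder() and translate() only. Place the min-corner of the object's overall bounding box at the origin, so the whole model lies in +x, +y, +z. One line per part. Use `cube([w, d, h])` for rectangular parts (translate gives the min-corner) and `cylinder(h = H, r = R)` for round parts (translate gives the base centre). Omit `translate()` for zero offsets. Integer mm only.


translate([351, 351, 0]) cylinder(h = 23, r = 351);


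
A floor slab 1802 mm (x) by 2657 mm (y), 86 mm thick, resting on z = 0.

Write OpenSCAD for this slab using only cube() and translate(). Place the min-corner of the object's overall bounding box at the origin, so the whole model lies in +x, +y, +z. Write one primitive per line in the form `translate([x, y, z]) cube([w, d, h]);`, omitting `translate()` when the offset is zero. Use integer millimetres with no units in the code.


cube([1802, 2657, 86]);


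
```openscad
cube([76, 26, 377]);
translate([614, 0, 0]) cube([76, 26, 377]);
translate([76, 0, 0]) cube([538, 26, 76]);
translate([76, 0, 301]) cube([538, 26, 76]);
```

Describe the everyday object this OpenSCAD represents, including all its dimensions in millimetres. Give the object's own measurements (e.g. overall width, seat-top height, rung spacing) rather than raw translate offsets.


A rectangular picture frame lying in the x–z plane (depth along y). The opening is 538 mm wide (x) by 225 mm tall (z), surrounded by a border 76 mm wide on all four sides. The frame is 26 mm deep and is made of two full-height vertical stiles with two horizontal rails fitted between them.


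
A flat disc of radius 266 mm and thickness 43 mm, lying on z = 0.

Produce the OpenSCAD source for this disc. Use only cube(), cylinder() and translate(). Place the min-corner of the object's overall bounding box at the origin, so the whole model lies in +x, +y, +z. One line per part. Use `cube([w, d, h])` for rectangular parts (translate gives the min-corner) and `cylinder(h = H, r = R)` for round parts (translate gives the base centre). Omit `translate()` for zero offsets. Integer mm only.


translate([266, 266, 0]) cylinder(h = 43, r = 266);


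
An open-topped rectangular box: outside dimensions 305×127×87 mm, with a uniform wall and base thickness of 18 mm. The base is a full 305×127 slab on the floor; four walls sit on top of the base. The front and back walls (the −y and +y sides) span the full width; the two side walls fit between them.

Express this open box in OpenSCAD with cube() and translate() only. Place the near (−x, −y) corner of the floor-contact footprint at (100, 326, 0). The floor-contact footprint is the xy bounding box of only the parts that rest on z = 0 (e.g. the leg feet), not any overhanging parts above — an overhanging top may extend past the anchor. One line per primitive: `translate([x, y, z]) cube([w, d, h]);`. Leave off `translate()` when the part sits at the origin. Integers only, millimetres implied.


translate([100, 326, 0]) cube([305, 127, 18]);
translate([100, 326, 18]) cube([305, 18, 69]);
translate([100, 435, 18]) cube([305, 18, 69]);
translate([100, 344, 18]) cube([18, 91, 69]);
translate([387, 344, 18]) cube([18, 91, 69]);


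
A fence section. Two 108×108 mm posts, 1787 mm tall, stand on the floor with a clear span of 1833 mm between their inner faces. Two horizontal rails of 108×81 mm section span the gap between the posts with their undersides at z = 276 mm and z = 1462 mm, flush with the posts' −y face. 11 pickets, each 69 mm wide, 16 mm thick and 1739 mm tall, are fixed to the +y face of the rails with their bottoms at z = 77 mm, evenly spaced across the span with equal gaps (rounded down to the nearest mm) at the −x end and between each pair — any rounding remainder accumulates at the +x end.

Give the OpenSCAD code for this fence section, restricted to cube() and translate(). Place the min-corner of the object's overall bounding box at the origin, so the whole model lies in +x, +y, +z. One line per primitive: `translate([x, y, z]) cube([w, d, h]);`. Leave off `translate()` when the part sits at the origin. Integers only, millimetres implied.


cube([108, 108, 1787]);
translate([1941, 0, 0]) cube([108, 108, 1787]);
translate([108, 0, 276]) cube([1833, 108, 81]);
translate([108, 0, 1462]) cube([1833, 108, 81]);
translate([197, 108, 77]) cube([69, 16, 1739]);
translate([355, 108, 77]) cube([69, 16, 1739]);
translate([513, 108, 77]) cube([69, 16, 1739]);
translate([671, 108, 77]) cube([69, 16, 1739]);
translate([829, 108, 77]) cube([69, 16, 1739]);
translate([987, 108, 77]) cube([69, 16, 1739]);
translate([1145, 108, 77]) cube([69, 16, 1739]);
translate([1303, 108, 77]) cube([69, 16, 1739]);
translate([1461, 108, 77]) cube([69, 16, 1739]);
translate([1619, 108, 77]) cube([69, 16, 1739]);
translate([1777, 108, 77]) cube([69, 16, 1739]);


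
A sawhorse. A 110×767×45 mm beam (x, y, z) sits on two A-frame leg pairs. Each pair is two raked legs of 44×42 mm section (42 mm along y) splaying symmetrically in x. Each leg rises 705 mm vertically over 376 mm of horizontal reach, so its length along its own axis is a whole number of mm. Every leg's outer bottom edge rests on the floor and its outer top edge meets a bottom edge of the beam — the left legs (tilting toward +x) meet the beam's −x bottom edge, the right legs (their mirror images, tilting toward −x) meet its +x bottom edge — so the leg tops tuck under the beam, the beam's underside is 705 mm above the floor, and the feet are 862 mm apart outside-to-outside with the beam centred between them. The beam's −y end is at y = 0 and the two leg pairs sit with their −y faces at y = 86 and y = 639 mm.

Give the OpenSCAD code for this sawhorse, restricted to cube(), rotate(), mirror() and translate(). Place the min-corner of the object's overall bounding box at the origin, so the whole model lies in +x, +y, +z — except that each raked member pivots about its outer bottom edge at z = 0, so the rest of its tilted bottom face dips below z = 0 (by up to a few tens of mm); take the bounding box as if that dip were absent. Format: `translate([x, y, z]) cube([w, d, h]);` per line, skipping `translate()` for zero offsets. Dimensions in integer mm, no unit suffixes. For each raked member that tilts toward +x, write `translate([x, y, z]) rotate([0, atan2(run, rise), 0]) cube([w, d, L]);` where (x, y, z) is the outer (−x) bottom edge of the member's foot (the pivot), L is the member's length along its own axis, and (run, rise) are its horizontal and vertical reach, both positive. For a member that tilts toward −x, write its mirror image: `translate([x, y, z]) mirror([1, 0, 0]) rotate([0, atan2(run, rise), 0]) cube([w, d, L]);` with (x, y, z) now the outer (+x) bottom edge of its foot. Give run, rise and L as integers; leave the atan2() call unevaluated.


translate([376, 0, 705]) cube([110, 767, 45]);
translate([0, 86, 0]) rotate([0, atan2(376, 705), 0]) cube([44, 42, 799]);
translate([862, 86, 0]) mirror([1, 0, 0]) rotate([0, atan2(376, 705), 0]) cube([44, 42, 799]);
translate([0, 639, 0]) rotate([0, atan2(376, 705), 0]) cube([44, 42, 799]);
translate([862, 639, 0]) mirror([1, 0, 0]) rotate([0, atan2(376, 705), 0]) cube([44, 42, 799]);


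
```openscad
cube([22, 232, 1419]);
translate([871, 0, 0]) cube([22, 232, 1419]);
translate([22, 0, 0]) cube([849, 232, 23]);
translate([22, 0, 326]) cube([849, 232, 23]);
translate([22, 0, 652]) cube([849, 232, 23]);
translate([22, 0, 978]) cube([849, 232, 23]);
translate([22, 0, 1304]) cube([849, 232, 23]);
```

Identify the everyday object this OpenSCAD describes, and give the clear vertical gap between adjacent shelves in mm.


A bookshelf. The clear shelf gap is 303 mm.

Two tall side panels with 5 horizontal boards between them — a bookshelf. The first two shelf undersides are at z = 0 and z = 326; with shelf thickness 23, the clear gap is 326 − 0 − 23 = 303 mm.


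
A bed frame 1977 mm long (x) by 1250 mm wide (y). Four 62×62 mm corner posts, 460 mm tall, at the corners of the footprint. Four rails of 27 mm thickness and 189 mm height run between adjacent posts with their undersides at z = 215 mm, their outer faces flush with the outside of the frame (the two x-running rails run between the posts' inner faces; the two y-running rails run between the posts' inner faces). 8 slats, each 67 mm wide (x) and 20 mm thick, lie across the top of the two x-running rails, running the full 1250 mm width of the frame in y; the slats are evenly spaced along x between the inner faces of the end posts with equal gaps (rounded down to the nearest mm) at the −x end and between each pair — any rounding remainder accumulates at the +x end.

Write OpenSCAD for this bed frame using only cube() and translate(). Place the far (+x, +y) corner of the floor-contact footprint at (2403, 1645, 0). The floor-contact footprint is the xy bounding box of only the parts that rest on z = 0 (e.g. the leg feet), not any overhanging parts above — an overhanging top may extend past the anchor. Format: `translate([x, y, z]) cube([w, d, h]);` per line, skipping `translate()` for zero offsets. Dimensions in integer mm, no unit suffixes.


translate([426, 395, 0]) cube([62, 62, 460]);
translate([426, 1583, 0]) cube([62, 62, 460]);
translate([2341, 395, 0]) cube([62, 62, 460]);
translate([2341, 1583, 0]) cube([62, 62, 460]);
translate([488, 395, 215]) cube([1853, 27, 189]);
translate([488, 1618, 215]) cube([1853, 27, 189]);
translate([426, 457, 215]) cube([27, 1126, 189]);
translate([2376, 457, 215]) cube([27, 1126, 189]);
translate([634, 395, 404]) cube([67, 1250, 20]);
translate([847, 395, 404]) cube([67, 1250, 20]);
translate([1060, 395, 404]) cube([67, 1250, 20]);
translate([1273, 395, 404]) cube([67, 1250, 20]);
translate([1486, 395, 404]) cube([67, 1250, 20]);
translate([1699, 395, 404]) cube([67, 1250, 20]);
translate([1912, 395, 404]) cube([67, 1250, 20]);
translate([2125, 395, 404]) cube([67, 1250, 20]);


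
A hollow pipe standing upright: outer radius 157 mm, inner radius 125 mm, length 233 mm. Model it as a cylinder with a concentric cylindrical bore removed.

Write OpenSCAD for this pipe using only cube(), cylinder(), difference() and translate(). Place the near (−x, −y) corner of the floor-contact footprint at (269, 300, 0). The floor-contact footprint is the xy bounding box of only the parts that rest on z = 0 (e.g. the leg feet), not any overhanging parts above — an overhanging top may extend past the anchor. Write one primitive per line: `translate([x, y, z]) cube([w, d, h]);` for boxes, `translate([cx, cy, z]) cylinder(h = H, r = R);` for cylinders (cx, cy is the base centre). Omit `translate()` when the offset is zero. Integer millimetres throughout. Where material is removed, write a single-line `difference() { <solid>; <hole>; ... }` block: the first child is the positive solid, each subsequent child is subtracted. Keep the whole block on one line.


difference() { translate([426, 457, 0]) cylinder(h = 233, r = 157); translate([426, 457, 0]) cylinder(h = 233, r = 125); }


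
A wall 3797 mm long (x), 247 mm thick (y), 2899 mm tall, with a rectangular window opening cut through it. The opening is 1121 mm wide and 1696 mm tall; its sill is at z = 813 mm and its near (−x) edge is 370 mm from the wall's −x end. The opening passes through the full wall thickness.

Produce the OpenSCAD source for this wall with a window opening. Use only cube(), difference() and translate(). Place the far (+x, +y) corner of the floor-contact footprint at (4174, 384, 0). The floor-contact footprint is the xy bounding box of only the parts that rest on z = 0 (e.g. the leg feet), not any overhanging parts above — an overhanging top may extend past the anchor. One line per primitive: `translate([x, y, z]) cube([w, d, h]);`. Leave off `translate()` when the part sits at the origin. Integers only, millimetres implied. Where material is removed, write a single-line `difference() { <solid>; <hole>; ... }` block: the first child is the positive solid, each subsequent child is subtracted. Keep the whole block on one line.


difference() { translate([377, 137, 0]) cube([3797, 247, 2899]); translate([747, 137, 813]) cube([1121, 247, 1696]); }


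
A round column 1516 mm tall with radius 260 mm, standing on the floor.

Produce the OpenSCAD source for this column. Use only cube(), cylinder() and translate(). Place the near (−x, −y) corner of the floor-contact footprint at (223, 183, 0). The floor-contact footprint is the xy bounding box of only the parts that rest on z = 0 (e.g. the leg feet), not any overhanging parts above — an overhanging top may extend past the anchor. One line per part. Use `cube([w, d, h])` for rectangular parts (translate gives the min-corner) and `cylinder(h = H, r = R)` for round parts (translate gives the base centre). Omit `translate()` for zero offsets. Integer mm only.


translate([483, 443, 0]) cylinder(h = 1516, r = 260);


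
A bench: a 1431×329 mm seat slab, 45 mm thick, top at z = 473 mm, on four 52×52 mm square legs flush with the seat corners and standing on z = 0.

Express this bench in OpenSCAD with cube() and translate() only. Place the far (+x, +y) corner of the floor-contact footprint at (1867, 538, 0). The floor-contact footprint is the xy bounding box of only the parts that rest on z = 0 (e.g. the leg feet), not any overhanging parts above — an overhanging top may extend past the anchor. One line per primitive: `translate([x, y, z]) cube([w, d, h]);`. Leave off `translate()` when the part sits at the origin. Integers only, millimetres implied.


// leg_h = 473 − 45 = 428
translate([436, 209, 428]) cube([1431, 329, 45]);
translate([436, 209, 0]) cube([52, 52, 428]);
translate([436, 486, 0]) cube([52, 52, 428]);
translate([1815, 209, 0]) cube([52, 52, 428]);
translate([1815, 486, 0]) cube([52, 52, 428]);


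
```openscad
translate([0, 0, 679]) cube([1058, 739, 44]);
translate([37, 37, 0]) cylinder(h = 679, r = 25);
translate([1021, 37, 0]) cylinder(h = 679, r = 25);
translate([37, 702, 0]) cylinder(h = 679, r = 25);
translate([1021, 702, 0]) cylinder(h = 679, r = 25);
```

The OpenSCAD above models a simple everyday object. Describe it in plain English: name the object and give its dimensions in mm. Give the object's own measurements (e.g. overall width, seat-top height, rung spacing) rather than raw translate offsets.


A table: top 1058 mm (x) × 739 mm (y), 44 mm thick, upper face at z = 723 mm, on four round legs of 50 mm diameter, each leg's bounding box inset 12 mm from the nearest pair of top edges from z = 0 to the bottom of the top.


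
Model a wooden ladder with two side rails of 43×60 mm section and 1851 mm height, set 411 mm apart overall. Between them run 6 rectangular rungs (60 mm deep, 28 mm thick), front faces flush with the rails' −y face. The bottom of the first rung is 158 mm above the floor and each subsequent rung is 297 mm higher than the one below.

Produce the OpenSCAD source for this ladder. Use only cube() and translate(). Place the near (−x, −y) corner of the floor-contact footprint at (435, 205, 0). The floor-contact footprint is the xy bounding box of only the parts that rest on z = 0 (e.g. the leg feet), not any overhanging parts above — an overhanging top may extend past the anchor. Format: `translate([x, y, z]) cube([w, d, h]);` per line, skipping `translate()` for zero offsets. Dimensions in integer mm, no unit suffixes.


translate([435, 205, 0]) cube([43, 60, 1851]);
translate([803, 205, 0]) cube([43, 60, 1851]);
translate([478, 205, 158]) cube([325, 60, 28]);
translate([478, 205, 455]) cube([325, 60, 28]);
translate([478, 205, 752]) cube([325, 60, 28]);
translate([478, 205, 1049]) cube([325, 60, 28]);
translate([478, 205, 1346]) cube([325, 60, 28]);
translate([478, 205, 1643]) cube([325, 60, 28]);


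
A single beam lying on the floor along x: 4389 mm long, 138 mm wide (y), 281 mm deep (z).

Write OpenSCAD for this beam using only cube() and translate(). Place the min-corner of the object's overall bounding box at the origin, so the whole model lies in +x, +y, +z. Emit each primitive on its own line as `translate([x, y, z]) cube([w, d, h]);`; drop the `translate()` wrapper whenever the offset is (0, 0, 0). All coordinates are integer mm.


cube([4389, 138, 281]);


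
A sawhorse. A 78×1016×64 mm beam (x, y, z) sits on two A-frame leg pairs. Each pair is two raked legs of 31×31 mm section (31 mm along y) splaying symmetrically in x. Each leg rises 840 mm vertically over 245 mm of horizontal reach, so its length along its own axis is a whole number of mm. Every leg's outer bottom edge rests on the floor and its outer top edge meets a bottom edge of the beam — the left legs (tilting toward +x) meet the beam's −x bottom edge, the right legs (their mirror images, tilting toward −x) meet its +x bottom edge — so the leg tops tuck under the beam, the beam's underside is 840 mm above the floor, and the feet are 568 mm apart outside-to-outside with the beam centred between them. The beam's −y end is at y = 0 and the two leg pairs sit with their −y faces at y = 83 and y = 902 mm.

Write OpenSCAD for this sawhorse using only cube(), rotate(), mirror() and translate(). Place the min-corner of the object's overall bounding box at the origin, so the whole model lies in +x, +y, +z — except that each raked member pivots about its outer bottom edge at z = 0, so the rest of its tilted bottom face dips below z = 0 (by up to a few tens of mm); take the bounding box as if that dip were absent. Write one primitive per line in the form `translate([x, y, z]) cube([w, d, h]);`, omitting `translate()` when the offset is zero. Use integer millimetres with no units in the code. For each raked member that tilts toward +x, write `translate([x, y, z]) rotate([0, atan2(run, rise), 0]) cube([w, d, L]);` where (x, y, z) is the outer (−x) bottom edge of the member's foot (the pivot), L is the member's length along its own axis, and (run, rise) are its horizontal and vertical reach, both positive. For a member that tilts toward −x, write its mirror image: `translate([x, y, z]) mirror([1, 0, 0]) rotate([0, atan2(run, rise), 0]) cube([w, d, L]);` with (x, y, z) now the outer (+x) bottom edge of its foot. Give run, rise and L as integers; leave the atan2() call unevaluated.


translate([245, 0, 840]) cube([78, 1016, 64]);
translate([0, 83, 0]) rotate([0, atan2(245, 840), 0]) cube([31, 31, 875]);
translate([568, 83, 0]) mirror([1, 0, 0]) rotate([0, atan2(245, 840), 0]) cube([31, 31, 875]);
translate([0, 902, 0]) rotate([0, atan2(245, 840), 0]) cube([31, 31, 875]);
translate([568, 902, 0]) mirror([1, 0, 0]) rotate([0, atan2(245, 840), 0]) cube([31, 31, 875]);


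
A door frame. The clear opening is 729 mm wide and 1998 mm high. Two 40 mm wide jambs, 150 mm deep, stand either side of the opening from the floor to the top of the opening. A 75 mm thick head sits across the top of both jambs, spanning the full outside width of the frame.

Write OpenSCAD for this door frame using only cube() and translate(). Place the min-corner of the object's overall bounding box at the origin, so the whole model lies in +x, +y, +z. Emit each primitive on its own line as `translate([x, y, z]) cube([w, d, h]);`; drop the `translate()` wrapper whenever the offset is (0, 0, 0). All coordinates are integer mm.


cube([40, 150, 1998]);
translate([769, 0, 0]) cube([40, 150, 1998]);
translate([0, 0, 1998]) cube([809, 150, 75]);


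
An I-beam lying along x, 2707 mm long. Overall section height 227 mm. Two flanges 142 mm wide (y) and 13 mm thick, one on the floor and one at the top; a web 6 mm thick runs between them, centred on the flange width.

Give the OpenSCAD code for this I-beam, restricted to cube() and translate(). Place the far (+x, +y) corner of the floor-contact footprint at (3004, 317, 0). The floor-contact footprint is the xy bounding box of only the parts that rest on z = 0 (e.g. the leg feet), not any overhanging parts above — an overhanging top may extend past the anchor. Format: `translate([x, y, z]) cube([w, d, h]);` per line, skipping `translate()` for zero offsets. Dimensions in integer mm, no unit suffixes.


translate([297, 175, 0]) cube([2707, 142, 13]);
translate([297, 243, 13]) cube([2707, 6, 201]);
translate([297, 175, 214]) cube([2707, 142, 13]);


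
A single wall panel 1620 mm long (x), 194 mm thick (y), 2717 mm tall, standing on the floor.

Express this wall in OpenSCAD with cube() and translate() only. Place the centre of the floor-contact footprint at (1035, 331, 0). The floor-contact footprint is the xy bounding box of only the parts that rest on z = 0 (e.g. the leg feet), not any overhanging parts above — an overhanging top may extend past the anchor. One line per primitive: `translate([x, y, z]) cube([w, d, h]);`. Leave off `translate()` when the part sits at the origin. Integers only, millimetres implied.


translate([225, 234, 0]) cube([1620, 194, 2717]);


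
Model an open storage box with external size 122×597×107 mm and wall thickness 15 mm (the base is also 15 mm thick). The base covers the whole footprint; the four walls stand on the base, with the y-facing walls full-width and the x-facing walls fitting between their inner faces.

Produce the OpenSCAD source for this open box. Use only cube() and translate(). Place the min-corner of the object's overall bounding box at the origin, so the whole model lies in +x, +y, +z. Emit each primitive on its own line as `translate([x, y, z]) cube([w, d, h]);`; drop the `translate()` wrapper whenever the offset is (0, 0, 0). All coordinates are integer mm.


cube([122, 597, 15]);
translate([0, 0, 15]) cube([122, 15, 92]);
translate([0, 582, 15]) cube([122, 15, 92]);
translate([0, 15, 15]) cube([15, 567, 92]);
translate([107, 15, 15]) cube([15, 567, 92]);


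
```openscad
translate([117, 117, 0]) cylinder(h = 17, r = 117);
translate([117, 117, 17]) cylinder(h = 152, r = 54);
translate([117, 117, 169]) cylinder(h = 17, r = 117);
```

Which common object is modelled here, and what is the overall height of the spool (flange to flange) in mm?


A spool. The overall height is 186 mm.

Three coaxial cylinders, large–small–large — a spool. Two 17 mm flanges and a 152 mm core give 17 + 152 + 17 = 186 mm.


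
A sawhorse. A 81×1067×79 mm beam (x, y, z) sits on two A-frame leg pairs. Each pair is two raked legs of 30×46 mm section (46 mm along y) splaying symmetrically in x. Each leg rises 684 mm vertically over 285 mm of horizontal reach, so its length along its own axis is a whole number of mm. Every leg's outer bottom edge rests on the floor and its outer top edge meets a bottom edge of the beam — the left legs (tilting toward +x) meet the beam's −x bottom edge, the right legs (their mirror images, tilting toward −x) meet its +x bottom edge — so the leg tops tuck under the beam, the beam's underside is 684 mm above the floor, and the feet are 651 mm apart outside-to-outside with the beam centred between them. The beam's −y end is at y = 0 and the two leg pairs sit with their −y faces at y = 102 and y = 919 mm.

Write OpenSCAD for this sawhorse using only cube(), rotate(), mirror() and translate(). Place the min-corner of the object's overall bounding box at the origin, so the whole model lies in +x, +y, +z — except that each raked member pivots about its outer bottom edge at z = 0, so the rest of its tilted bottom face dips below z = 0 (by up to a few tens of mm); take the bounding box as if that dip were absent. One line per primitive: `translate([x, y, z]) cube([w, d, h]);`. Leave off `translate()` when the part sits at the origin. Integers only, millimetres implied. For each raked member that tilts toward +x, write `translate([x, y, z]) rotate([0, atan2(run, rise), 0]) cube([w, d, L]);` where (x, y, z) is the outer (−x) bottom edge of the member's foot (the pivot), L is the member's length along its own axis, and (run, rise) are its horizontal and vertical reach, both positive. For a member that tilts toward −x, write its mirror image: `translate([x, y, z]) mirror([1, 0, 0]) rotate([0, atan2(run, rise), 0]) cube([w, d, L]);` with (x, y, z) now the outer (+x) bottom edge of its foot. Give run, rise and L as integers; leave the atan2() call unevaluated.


translate([285, 0, 684]) cube([81, 1067, 79]);
translate([0, 102, 0]) rotate([0, atan2(285, 684), 0]) cube([30, 46, 741]);
translate([651, 102, 0]) mirror([1, 0, 0]) rotate([0, atan2(285, 684), 0]) cube([30, 46, 741]);
translate([0, 919, 0]) rotate([0, atan2(285, 684), 0]) cube([30, 46, 741]);
translate([651, 919, 0]) mirror([1, 0, 0]) rotate([0, atan2(285, 684), 0]) cube([30, 46, 741]);
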